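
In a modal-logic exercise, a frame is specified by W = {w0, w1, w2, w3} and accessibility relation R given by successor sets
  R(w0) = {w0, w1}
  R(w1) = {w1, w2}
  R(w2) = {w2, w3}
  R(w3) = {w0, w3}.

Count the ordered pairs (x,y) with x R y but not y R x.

Enumerating: (w0,w1), (w1,w2), (w2,w3), (w3,w0).

4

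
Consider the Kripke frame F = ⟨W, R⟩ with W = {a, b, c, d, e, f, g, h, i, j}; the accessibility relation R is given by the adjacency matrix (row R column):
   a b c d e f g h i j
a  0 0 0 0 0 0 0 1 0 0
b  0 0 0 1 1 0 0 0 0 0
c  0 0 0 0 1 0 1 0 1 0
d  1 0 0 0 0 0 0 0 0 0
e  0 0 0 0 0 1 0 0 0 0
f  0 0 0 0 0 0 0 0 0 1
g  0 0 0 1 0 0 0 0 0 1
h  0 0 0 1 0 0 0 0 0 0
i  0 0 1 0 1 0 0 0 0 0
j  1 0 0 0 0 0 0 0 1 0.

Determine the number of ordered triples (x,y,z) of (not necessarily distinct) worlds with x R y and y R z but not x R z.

Enumerating: (a,h,d), (b,d,a), (b,e,f), (c,e,f), (c,g,d), (c,g,j), (c,i,c), (d,a,h), (e,f,j), (f,j,a), (f,j,i), (g,d,a), … and 9 more.
Total: 21.

21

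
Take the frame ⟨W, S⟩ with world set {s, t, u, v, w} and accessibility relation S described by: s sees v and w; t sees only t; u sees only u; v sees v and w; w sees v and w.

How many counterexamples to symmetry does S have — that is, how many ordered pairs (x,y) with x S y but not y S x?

2

Enumerating: (s,v), (s,w).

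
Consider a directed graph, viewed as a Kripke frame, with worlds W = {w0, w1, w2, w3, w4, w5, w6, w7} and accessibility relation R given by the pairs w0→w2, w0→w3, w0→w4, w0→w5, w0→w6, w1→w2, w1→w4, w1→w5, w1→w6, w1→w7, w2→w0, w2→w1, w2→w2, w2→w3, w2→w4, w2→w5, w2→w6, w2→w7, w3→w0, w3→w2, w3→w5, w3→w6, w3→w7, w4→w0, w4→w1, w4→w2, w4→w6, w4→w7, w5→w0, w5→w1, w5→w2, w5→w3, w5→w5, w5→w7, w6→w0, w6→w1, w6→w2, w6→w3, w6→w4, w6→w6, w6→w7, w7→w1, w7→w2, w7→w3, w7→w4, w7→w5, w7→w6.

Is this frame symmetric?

Symmetric: yes — every pair in R has its reverse in R.

Yes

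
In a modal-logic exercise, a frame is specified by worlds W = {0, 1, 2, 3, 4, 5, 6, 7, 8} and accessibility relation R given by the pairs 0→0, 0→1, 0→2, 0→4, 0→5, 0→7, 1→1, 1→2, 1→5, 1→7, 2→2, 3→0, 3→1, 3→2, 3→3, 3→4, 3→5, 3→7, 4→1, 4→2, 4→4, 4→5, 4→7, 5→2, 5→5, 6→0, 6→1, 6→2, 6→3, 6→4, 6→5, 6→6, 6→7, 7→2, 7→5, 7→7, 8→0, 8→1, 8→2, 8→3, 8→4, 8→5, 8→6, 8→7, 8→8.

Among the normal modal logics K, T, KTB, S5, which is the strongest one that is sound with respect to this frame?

T

Reflexive (axiom T): yes — every world is R-related to itself.
Symmetric (axiom B): no — 0 R 1 but not 1 R 0.
Euclidean (axiom 5): no — 0 R 1 and 0 R 4, but not 1 R 4.
So F validates K, T; KTB would additionally require R to be symmetric. The strongest is T.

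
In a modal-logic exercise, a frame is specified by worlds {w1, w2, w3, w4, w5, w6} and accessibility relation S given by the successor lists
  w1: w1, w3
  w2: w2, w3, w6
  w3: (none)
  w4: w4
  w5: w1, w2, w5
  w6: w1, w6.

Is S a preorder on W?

Reflexive: no — w3 is not related to itself.
Transitive: no — w2 S w6 and w6 S w1, but not w2 S w1.
So S is not a preorder.

No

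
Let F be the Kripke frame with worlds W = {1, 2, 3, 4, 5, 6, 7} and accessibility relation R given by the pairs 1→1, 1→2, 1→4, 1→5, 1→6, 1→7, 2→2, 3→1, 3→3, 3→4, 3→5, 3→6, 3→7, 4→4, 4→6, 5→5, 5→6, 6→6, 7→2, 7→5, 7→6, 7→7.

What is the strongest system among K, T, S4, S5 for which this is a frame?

Reflexive (axiom T): yes — every world is R-related to itself.
Transitive (axiom 4): no — 3 R 1 and 1 R 2, but not 3 R 2.
Euclidean (axiom 5): no — 1 R 2 and 1 R 4, but not 2 R 4.
So F validates K, T; S4 would additionally require R to be transitive. The strongest is T.

T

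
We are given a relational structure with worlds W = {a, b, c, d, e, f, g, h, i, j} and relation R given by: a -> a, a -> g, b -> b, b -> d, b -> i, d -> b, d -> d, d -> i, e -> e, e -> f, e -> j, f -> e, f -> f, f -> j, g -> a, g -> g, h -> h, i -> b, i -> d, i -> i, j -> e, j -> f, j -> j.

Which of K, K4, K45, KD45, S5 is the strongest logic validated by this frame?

K45

Transitive (axiom 4): yes — every two-step R-path is closed by a direct edge.
Euclidean (axiom 5): yes — any two successors of a common world are R-related.
Serial (axiom D): no — c has no R-successor.
Reflexive (axiom T): no — c is not related to itself.
So F validates K, K4, K45; KD45 would additionally require R to be serial. The strongest is K45.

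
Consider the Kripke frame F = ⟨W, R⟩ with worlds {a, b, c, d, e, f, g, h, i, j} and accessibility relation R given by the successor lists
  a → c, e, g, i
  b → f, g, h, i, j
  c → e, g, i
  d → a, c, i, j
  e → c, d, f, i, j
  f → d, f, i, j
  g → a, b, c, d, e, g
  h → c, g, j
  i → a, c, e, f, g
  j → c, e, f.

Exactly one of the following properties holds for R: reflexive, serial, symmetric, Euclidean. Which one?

Reflexive: no — a is not related to itself.
Serial: yes — every world has a successor (e.g. a R c).
Symmetric: no — a R c but not c R a.
Euclidean: no — a R e and a R g, but not e R g.
Only serial holds.

serial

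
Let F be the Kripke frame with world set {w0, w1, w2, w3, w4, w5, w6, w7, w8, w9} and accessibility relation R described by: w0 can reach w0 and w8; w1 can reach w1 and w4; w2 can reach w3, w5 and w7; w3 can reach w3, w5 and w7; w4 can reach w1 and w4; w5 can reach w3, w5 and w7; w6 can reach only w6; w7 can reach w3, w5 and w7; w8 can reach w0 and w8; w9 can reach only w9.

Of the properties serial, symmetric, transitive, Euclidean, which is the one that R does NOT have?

Serial: yes — every world has a successor (e.g. w0 R w0).
Symmetric: no — w2 R w3 but not w3 R w2.
Transitive: yes — every two-step R-path is closed by a direct edge.
Euclidean: yes — any two successors of a common world are R-related.
Only symmetric fails.

symmetric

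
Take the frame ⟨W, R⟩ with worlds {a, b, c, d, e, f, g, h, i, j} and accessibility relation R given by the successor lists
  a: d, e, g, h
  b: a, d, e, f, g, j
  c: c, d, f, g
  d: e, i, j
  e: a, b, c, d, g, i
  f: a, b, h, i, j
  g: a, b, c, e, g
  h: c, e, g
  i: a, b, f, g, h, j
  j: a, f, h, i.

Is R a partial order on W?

Reflexive: no — a is not related to itself.
Transitive: no — a R d and d R i, but not a R i.
Antisymmetric: no — a R e and e R a with a ≠ e.
So R is not a partial order.

No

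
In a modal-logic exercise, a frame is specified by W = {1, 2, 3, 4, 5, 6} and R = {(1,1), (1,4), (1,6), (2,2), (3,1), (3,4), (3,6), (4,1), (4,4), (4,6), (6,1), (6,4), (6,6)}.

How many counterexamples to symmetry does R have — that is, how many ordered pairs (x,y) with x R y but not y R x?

Enumerating: (3,1), (3,4), (3,6).

3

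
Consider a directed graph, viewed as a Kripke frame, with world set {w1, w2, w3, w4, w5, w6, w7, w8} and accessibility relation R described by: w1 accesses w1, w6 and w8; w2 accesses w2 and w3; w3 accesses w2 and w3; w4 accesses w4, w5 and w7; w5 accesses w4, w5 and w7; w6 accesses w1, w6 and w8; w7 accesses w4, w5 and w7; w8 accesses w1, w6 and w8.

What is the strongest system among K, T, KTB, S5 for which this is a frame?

S5

Reflexive (axiom T): yes — every world is R-related to itself.
Symmetric (axiom B): yes — every pair in R has its reverse in R.
Euclidean (axiom 5): yes — any two successors of a common world are R-related.
So F validates K, T, KTB, S5. The strongest is S5.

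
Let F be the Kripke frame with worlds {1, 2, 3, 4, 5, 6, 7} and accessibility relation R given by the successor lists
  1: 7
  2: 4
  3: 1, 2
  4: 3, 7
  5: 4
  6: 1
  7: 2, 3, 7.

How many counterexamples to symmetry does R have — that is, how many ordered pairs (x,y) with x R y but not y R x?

10

Enumerating: (1,7), (2,4), (3,1), (3,2), (4,3), (4,7), (5,4), (6,1), (7,2), (7,3).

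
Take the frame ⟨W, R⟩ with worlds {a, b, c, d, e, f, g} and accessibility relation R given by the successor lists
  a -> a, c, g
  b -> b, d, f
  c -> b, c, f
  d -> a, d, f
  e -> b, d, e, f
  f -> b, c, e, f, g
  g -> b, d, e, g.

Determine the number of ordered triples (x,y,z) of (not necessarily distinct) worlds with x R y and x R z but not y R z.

Enumerating: (a,c,a), (a,c,g), (a,g,a), (a,g,c), (b,d,b), (b,f,d), (c,b,c), (d,a,d), (d,a,f), (d,f,a), (d,f,d), (e,b,e), … and 18 more.
Total: 30.

30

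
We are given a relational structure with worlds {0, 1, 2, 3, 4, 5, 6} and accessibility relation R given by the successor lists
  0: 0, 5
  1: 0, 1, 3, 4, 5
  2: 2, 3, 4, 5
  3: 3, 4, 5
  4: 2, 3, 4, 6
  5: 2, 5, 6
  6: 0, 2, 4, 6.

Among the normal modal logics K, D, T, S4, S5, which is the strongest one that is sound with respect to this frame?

Serial (axiom D): yes — every world has a successor (e.g. 0 R 0).
Reflexive (axiom T): yes — every world is R-related to itself.
Transitive (axiom 4): no — 0 R 5 and 5 R 2, but not 0 R 2.
Euclidean (axiom 5): no — 1 R 0 and 1 R 3, but not 0 R 3.
So F validates K, D, T; S4 would additionally require R to be transitive. The strongest is T.

T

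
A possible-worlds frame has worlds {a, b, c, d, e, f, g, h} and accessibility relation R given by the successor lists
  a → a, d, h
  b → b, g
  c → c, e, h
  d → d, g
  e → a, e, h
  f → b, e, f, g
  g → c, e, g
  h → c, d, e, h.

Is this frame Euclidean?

Euclidean: no — a R d and a R h, but not d R h.

No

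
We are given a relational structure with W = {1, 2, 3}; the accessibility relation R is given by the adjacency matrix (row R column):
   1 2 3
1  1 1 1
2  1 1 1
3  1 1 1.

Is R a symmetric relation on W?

Symmetric: yes — every pair in R has its reverse in R.

Yes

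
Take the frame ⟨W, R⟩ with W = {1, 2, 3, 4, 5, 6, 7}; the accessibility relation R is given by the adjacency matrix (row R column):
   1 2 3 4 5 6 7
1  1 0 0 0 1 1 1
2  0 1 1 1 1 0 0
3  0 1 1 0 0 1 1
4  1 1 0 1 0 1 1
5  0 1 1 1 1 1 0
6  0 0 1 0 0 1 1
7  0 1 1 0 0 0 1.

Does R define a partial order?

Reflexive: yes — every world is R-related to itself.
Transitive: no — 1 R 5 and 5 R 2, but not 1 R 2.
Antisymmetric: no — 2 R 3 and 3 R 2 with 2 ≠ 3.
So R is not a partial order.

No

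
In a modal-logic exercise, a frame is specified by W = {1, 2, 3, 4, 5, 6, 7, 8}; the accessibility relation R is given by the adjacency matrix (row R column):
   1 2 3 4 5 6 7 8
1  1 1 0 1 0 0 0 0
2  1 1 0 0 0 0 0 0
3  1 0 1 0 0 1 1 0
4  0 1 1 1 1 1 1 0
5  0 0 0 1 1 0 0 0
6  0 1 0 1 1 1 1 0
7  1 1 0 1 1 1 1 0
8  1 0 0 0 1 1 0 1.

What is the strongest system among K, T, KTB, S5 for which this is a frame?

Reflexive (axiom T): yes — every world is R-related to itself.
Symmetric (axiom B): no — 1 R 4 but not 4 R 1.
Euclidean (axiom 5): no — 1 R 2 and 1 R 4, but not 2 R 4.
So F validates K, T; KTB would additionally require R to be symmetric. The strongest is T.

T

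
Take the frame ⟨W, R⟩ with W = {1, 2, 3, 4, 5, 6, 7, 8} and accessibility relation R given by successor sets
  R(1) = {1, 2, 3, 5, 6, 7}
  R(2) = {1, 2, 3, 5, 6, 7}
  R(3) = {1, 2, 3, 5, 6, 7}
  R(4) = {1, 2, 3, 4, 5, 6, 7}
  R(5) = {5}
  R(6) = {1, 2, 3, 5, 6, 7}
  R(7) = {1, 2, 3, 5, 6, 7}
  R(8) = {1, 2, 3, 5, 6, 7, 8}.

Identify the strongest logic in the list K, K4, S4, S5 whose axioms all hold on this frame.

Transitive (axiom 4): yes — every two-step R-path is closed by a direct edge.
Reflexive (axiom T): yes — every world is R-related to itself.
Euclidean (axiom 5): no — 1 R 5 and 1 R 2, but not 5 R 2.
So F validates K, K4, S4; S5 would additionally require R to be Euclidean. The strongest is S4.

S4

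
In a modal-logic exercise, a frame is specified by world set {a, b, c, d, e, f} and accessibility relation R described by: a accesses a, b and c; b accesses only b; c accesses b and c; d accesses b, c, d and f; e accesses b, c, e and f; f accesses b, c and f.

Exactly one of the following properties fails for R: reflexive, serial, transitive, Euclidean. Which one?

Reflexive: yes — every world is R-related to itself.
Serial: yes — every world has a successor (e.g. a R a).
Transitive: yes — every two-step R-path is closed by a direct edge.
Euclidean: no — a R b and a R c, but not b R c.
Only Euclidean fails.

Euclidean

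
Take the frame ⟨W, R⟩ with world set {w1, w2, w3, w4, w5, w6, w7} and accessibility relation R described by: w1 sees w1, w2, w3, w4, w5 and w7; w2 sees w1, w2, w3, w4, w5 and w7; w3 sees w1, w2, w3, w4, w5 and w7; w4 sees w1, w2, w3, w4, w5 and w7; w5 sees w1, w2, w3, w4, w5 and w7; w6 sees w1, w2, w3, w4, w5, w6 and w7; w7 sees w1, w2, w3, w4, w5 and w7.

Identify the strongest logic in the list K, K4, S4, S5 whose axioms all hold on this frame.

Transitive (axiom 4): yes — every two-step R-path is closed by a direct edge.
Reflexive (axiom T): yes — every world is R-related to itself.
Euclidean (axiom 5): no — w6 R w1 and w6 R w6, but not w1 R w6.
So F validates K, K4, S4; S5 would additionally require R to be Euclidean. The strongest is S4.

S4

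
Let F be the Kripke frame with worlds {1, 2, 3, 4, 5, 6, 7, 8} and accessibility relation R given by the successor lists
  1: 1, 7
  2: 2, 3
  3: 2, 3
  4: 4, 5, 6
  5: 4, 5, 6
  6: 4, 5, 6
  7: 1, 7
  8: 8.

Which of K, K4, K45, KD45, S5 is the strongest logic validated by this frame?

Transitive (axiom 4): yes — every two-step R-path is closed by a direct edge.
Euclidean (axiom 5): yes — any two successors of a common world are R-related.
Serial (axiom D): yes — every world has a successor (e.g. 1 R 1).
Reflexive (axiom T): yes — every world is R-related to itself.
So F validates K, K4, K45, KD45, S5. The strongest is S5.

S5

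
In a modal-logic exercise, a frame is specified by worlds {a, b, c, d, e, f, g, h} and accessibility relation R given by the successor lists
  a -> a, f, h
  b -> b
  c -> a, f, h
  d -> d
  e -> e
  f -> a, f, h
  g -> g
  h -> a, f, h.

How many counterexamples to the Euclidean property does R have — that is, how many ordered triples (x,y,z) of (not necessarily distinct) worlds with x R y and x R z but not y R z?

R is Euclidean; there are no such tuples.

0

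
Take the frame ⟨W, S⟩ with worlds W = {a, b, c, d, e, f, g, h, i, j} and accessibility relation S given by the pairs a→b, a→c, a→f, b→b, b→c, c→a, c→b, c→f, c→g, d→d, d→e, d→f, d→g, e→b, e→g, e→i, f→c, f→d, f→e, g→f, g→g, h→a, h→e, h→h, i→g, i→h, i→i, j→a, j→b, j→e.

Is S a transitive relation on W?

No

Transitive: no — a S c and c S g, but not a S g.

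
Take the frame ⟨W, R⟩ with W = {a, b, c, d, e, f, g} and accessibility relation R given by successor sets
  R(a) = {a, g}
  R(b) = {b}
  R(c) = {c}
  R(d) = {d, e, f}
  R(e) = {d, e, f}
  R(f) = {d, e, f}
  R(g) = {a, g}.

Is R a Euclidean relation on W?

Euclidean: yes — any two successors of a common world are R-related.

Yes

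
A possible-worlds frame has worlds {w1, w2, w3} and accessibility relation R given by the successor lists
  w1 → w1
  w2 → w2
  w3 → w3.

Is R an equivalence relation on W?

Reflexive: yes — every world is R-related to itself.
Symmetric: yes — every pair in R has its reverse in R.
Transitive: yes — every two-step R-path is closed by a direct edge.
So R is an equivalence relation.

Yes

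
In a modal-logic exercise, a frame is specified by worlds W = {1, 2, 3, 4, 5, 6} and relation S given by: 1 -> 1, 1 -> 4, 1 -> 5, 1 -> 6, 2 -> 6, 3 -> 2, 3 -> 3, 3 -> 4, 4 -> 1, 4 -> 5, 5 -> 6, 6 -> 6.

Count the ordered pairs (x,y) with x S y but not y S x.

Enumerating: (1,5), (1,6), (2,6), (3,2), (3,4), (4,5), (5,6).

7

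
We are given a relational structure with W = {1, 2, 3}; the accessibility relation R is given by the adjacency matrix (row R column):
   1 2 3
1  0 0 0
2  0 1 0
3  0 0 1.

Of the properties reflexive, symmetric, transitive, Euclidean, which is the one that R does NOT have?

reflexive

Reflexive: no — 1 is not related to itself.
Symmetric: yes — every pair in R has its reverse in R.
Transitive: yes — every two-step R-path is closed by a direct edge.
Euclidean: yes — any two successors of a common world are R-related.
Only reflexive fails.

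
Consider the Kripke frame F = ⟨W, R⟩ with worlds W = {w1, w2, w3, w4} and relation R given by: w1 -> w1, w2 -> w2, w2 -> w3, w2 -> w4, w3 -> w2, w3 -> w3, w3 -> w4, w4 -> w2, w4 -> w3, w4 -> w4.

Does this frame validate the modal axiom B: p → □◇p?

By correspondence theory, B is valid on a frame iff R is symmetric.
Symmetric: yes — every pair in R has its reverse in R.

Yes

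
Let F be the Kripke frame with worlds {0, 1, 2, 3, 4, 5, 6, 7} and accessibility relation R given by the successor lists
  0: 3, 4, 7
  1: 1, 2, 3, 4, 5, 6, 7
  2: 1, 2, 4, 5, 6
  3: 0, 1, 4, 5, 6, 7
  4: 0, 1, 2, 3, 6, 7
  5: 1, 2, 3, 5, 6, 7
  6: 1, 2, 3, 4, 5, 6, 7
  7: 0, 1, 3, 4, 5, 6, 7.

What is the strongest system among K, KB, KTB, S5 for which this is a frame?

Symmetric (axiom B): yes — every pair in R has its reverse in R.
Reflexive (axiom T): no — 0 is not related to itself.
Euclidean (axiom 5): no — 1 R 2 and 1 R 3, but not 2 R 3.
So F validates K, KB; KTB would additionally require R to be reflexive. The strongest is KB.

KB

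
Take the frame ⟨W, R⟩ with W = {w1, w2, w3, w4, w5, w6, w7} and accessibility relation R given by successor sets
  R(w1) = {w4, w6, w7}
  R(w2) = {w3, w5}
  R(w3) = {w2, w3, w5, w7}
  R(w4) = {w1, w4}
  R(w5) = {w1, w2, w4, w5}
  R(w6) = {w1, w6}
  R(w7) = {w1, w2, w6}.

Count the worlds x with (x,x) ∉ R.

Enumerating: w1, w2, w7.

3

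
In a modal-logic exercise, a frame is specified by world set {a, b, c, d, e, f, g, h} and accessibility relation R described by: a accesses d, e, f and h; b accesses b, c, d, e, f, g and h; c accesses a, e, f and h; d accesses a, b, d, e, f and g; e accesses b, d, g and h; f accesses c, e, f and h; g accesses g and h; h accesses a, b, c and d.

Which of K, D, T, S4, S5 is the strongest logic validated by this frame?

Serial (axiom D): yes — every world has a successor (e.g. a R d).
Reflexive (axiom T): no — a is not related to itself.
Transitive (axiom 4): no — a R d and d R b, but not a R b.
Euclidean (axiom 5): no — a R d and a R h, but not d R h.
So F validates K, D; T would additionally require R to be reflexive. The strongest is D.

D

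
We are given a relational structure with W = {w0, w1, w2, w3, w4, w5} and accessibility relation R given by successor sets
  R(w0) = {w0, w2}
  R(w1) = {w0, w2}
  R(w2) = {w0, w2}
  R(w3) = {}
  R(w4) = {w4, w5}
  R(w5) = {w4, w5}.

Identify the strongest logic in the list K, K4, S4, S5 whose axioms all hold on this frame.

Transitive (axiom 4): yes — every two-step R-path is closed by a direct edge.
Reflexive (axiom T): no — w1 is not related to itself.
Euclidean (axiom 5): yes — any two successors of a common world are R-related.
So F validates K, K4; S4 would additionally require R to be reflexive. The strongest is K4.

K4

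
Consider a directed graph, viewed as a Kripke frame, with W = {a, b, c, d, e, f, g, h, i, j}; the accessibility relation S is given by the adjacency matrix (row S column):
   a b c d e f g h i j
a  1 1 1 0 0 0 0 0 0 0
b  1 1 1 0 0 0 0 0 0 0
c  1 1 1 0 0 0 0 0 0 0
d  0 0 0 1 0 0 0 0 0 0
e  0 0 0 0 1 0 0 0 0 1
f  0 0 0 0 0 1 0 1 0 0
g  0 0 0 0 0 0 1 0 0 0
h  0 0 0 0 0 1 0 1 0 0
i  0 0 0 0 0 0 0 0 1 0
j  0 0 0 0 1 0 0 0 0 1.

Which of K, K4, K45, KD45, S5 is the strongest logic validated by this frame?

S5

Transitive (axiom 4): yes — every two-step S-path is closed by a direct edge.
Euclidean (axiom 5): yes — any two successors of a common world are S-related.
Serial (axiom D): yes — every world has a successor (e.g. a S a).
Reflexive (axiom T): yes — every world is S-related to itself.
So F validates K, K4, K45, KD45, S5. The strongest is S5.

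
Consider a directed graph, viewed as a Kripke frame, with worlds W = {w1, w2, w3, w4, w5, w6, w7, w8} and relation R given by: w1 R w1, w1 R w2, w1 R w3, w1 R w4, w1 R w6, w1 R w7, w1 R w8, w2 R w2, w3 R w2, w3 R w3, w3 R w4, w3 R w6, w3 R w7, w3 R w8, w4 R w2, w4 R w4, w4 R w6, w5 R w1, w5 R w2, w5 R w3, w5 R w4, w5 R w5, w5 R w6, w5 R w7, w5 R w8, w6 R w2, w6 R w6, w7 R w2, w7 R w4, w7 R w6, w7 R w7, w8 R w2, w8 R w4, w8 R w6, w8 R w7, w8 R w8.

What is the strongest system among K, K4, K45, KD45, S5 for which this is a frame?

K4

Transitive (axiom 4): yes — every two-step R-path is closed by a direct edge.
Euclidean (axiom 5): no — w1 R w2 and w1 R w3, but not w2 R w3.
Serial (axiom D): yes — every world has a successor (e.g. w1 R w1).
Reflexive (axiom T): yes — every world is R-related to itself.
So F validates K, K4; K45 would additionally require R to be Euclidean. The strongest is K4.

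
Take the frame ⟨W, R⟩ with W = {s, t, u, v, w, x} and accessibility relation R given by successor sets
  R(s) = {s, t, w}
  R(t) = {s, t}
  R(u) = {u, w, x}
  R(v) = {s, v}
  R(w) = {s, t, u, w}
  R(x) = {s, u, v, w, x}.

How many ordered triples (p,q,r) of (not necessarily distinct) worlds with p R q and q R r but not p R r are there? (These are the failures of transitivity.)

Enumerating: (s,w,u), (t,s,w), (u,w,s), (u,w,t), (u,x,s), (u,x,v), (v,s,t), (v,s,w), (w,u,x), (x,s,t), (x,w,t).

11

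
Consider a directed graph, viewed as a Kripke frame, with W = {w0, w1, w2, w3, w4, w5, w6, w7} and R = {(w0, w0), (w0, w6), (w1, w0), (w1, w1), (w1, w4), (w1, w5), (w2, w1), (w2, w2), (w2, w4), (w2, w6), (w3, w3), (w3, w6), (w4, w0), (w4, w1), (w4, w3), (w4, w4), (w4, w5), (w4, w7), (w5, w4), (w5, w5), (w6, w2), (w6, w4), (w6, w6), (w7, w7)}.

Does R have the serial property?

Yes

Serial: yes — every world has a successor (e.g. w0 R w0).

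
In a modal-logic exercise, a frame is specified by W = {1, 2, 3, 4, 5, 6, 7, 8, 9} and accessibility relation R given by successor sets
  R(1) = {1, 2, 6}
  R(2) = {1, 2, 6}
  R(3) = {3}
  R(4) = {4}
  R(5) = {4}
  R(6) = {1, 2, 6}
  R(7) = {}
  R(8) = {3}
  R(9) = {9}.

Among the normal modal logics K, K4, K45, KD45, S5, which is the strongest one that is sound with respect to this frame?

K45

Transitive (axiom 4): yes — every two-step R-path is closed by a direct edge.
Euclidean (axiom 5): yes — any two successors of a common world are R-related.
Serial (axiom D): no — 7 has no R-successor.
Reflexive (axiom T): no — 5 is not related to itself.
So F validates K, K4, K45; KD45 would additionally require R to be serial. The strongest is K45.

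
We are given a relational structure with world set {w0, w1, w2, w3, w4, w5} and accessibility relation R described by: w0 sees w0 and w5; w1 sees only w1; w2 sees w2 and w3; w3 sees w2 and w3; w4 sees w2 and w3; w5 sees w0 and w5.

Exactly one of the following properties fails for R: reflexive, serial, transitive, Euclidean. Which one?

Reflexive: no — w4 is not related to itself.
Serial: yes — every world has a successor (e.g. w0 R w0).
Transitive: yes — every two-step R-path is closed by a direct edge.
Euclidean: yes — any two successors of a common world are R-related.
Only reflexive fails.

reflexive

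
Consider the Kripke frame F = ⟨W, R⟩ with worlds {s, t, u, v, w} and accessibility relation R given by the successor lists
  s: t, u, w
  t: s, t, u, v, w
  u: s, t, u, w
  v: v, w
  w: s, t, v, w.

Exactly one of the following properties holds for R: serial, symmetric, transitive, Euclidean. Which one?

Serial: yes — every world has a successor (e.g. s R t).
Symmetric: no — t R v but not v R t.
Transitive: no — s R t and t R v, but not s R v.
Euclidean: no — s R w and s R u, but not w R u.
Only serial holds.

serial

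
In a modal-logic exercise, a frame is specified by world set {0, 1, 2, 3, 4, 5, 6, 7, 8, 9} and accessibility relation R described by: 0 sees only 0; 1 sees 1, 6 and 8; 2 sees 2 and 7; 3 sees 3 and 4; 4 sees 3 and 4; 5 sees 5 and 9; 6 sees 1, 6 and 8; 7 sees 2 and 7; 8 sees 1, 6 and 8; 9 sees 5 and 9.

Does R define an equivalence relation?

Reflexive: yes — every world is R-related to itself.
Symmetric: yes — every pair in R has its reverse in R.
Transitive: yes — every two-step R-path is closed by a direct edge.
So R is an equivalence relation.

Yes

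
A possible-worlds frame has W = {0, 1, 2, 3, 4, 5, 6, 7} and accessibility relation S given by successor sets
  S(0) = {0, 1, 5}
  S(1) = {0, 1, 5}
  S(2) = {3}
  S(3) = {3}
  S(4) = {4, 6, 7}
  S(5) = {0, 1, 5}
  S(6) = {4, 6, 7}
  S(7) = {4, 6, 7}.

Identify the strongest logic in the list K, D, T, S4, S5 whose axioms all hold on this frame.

D

Serial (axiom D): yes — every world has a successor (e.g. 0 S 0).
Reflexive (axiom T): no — 2 is not related to itself.
Transitive (axiom 4): yes — every two-step S-path is closed by a direct edge.
Euclidean (axiom 5): yes — any two successors of a common world are S-related.
So F validates K, D; T would additionally require S to be reflexive. The strongest is D.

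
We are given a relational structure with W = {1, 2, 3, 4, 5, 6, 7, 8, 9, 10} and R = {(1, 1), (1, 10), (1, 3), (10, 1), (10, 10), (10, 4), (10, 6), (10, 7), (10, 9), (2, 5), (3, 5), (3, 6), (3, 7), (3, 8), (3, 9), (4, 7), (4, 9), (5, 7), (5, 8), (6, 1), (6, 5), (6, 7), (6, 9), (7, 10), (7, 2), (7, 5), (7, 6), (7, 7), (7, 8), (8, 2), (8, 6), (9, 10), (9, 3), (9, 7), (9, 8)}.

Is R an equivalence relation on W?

Reflexive: no — 2 is not related to itself.
Symmetric: no — 1 R 3 but not 3 R 1.
Transitive: no — 1 R 10 and 10 R 4, but not 1 R 4.
So R is not an equivalence relation.

No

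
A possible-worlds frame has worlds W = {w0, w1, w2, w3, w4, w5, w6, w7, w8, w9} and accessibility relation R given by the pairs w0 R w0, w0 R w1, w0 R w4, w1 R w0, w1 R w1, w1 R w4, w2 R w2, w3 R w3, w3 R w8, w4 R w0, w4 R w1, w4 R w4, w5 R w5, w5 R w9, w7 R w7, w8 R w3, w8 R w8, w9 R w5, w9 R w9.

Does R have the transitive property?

Yes

Transitive: yes — every two-step R-path is closed by a direct edge.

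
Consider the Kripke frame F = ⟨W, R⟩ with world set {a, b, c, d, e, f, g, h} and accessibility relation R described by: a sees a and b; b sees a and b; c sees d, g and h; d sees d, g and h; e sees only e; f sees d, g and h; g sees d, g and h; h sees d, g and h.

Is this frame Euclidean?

Yes

Euclidean: yes — any two successors of a common world are R-related.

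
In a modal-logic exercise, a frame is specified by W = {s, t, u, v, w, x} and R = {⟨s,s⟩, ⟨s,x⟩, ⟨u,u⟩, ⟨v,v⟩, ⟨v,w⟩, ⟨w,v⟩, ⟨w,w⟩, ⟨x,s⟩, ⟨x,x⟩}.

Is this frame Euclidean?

Yes

Euclidean: yes — any two successors of a common world are R-related.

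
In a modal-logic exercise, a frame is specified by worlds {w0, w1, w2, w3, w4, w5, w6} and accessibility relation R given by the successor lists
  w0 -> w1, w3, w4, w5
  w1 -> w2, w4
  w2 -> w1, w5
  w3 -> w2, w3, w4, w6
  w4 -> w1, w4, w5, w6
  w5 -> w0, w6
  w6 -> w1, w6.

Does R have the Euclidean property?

No

Euclidean: no — w0 R w1 and w0 R w3, but not w1 R w3.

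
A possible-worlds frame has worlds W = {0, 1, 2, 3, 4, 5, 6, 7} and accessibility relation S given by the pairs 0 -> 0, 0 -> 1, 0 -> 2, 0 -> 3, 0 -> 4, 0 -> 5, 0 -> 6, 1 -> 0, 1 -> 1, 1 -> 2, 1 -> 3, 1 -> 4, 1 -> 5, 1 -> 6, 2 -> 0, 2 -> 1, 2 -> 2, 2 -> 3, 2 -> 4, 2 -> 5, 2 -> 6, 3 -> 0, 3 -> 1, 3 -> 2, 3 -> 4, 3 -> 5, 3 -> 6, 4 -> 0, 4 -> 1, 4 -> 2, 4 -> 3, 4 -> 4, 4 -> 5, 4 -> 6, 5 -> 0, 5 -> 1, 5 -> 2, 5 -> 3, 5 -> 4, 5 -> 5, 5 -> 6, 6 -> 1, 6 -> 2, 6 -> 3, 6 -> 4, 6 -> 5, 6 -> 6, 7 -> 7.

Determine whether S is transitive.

No

Transitive: no — 6 S 1 and 1 S 0, but not 6 S 0.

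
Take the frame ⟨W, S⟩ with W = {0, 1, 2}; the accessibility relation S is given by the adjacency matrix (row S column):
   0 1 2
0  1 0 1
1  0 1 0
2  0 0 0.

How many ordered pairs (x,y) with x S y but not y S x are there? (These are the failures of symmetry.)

1

Enumerating: (0,2).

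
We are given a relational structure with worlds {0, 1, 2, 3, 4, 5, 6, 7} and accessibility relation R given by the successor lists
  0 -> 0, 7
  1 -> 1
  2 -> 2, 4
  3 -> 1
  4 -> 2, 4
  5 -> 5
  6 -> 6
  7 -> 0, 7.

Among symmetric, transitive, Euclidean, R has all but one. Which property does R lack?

symmetric

Symmetric: no — 3 R 1 but not 1 R 3.
Transitive: yes — every two-step R-path is closed by a direct edge.
Euclidean: yes — any two successors of a common world are R-related.
Only symmetric fails.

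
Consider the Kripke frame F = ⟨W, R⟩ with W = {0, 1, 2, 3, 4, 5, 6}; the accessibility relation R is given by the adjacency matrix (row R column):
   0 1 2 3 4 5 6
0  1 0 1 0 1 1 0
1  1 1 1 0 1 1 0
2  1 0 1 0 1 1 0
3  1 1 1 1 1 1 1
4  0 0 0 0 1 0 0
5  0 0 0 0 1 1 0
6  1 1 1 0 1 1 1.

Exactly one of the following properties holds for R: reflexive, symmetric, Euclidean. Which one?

reflexive

Reflexive: yes — every world is R-related to itself.
Symmetric: no — 0 R 4 but not 4 R 0.
Euclidean: no — 0 R 4 and 0 R 2, but not 4 R 2.
Only reflexive holds.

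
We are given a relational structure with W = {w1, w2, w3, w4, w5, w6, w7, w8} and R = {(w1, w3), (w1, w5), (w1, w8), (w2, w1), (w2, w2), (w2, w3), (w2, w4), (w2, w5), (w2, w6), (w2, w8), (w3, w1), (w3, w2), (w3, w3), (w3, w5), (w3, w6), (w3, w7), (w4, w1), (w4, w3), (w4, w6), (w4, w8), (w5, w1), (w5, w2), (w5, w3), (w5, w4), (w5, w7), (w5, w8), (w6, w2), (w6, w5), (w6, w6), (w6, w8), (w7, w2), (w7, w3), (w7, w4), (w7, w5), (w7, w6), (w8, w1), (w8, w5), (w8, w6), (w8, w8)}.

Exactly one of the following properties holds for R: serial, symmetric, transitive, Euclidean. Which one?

Serial: yes — every world has a successor (e.g. w1 R w3).
Symmetric: no — w2 R w1 but not w1 R w2.
Transitive: no — w1 R w3 and w3 R w2, but not w1 R w2.
Euclidean: no — w1 R w3 and w1 R w8, but not w3 R w8.
Only serial holds.

serial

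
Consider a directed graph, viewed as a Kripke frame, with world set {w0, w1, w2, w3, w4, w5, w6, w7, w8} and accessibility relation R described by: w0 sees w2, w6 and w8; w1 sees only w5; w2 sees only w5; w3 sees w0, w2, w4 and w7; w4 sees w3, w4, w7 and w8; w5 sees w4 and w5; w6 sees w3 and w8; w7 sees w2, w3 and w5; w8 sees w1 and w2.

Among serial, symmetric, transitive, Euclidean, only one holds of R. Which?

serial

Serial: yes — every world has a successor (e.g. w0 R w2).
Symmetric: no — w0 R w2 but not w2 R w0.
Transitive: no — w0 R w2 and w2 R w5, but not w0 R w5.
Euclidean: no — w0 R w2 and w0 R w6, but not w2 R w6.
Only serial holds.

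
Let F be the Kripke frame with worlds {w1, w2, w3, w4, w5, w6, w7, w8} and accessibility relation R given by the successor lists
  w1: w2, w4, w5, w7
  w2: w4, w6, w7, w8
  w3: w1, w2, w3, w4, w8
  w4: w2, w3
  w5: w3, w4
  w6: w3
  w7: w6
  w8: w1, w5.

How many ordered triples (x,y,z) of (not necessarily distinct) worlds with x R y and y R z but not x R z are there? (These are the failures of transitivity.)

36

Enumerating: (w1,w2,w6), (w1,w2,w8), (w1,w4,w3), (w1,w5,w3), (w1,w7,w6), (w2,w4,w2), (w2,w4,w3), (w2,w6,w3), (w2,w8,w1), (w2,w8,w5), (w3,w1,w5), (w3,w1,w7), … and 24 more.
Total: 36.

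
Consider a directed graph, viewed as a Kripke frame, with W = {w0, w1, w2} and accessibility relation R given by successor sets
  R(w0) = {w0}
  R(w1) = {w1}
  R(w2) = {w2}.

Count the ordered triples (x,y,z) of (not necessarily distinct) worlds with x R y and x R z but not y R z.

0

R is Euclidean; there are no such tuples.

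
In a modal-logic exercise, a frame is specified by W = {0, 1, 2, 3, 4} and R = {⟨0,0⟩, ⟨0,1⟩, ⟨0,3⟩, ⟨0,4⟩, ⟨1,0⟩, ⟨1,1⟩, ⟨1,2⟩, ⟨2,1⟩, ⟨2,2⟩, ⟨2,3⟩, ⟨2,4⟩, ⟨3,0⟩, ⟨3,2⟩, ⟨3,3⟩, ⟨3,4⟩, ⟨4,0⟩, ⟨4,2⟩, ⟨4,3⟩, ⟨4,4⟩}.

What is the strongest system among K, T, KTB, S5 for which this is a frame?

KTB

Reflexive (axiom T): yes — every world is R-related to itself.
Symmetric (axiom B): yes — every pair in R has its reverse in R.
Euclidean (axiom 5): no — 0 R 1 and 0 R 3, but not 1 R 3.
So F validates K, T, KTB; S5 would additionally require R to be Euclidean. The strongest is KTB.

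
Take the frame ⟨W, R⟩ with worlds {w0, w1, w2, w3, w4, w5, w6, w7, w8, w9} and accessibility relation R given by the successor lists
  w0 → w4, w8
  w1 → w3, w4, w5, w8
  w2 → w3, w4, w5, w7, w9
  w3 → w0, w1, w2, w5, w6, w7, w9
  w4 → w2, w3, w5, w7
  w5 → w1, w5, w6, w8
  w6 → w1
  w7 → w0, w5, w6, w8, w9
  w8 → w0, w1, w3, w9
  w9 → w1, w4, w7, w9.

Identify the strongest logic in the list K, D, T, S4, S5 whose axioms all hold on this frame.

Serial (axiom D): yes — every world has a successor (e.g. w0 R w4).
Reflexive (axiom T): no — w0 is not related to itself.
Transitive (axiom 4): no — w0 R w4 and w4 R w2, but not w0 R w2.
Euclidean (axiom 5): no — w0 R w4 and w0 R w8, but not w4 R w8.
So F validates K, D; T would additionally require R to be reflexive. The strongest is D.

D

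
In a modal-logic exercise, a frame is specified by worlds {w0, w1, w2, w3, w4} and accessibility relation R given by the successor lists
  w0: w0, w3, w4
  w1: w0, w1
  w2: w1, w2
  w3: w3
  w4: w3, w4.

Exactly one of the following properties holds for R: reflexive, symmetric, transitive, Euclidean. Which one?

reflexive

Reflexive: yes — every world is R-related to itself.
Symmetric: no — w0 R w3 but not w3 R w0.
Transitive: no — w1 R w0 and w0 R w3, but not w1 R w3.
Euclidean: no — w0 R w3 and w0 R w4, but not w3 R w4.
Only reflexive holds.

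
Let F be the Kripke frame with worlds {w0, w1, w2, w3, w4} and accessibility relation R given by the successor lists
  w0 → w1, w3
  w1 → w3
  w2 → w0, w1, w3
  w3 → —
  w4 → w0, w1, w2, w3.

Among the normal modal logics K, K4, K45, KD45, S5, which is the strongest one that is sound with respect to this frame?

K4

Transitive (axiom 4): yes — every two-step R-path is closed by a direct edge.
Euclidean (axiom 5): no — w0 R w3 and w0 R w1, but not w3 R w1.
Serial (axiom D): no — w3 has no R-successor.
Reflexive (axiom T): no — w0 is not related to itself.
So F validates K, K4; K45 would additionally require R to be Euclidean. The strongest is K4.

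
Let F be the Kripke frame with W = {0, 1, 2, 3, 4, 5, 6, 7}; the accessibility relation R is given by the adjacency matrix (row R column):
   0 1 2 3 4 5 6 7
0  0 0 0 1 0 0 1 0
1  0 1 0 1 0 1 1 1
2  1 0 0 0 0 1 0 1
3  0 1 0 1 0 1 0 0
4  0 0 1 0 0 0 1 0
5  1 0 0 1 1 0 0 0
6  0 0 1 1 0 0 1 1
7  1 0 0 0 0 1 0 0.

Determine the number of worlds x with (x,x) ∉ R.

5

Enumerating: 0, 2, 4, 5, 7.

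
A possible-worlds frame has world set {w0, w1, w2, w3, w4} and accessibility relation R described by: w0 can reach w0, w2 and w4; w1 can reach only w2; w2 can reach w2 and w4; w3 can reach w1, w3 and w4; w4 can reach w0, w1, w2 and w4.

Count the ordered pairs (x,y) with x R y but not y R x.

Enumerating: (w0,w2), (w1,w2), (w3,w1), (w3,w4), (w4,w1).

5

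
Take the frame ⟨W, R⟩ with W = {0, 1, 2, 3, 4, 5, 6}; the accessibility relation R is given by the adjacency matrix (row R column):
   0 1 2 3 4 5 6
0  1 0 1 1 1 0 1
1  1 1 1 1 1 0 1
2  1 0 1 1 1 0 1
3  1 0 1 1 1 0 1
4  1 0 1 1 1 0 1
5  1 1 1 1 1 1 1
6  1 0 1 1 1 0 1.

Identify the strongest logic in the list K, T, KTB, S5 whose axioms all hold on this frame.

Reflexive (axiom T): yes — every world is R-related to itself.
Symmetric (axiom B): no — 1 R 0 but not 0 R 1.
Euclidean (axiom 5): no — 5 R 0 and 5 R 1, but not 0 R 1.
So F validates K, T; KTB would additionally require R to be symmetric. The strongest is T.

T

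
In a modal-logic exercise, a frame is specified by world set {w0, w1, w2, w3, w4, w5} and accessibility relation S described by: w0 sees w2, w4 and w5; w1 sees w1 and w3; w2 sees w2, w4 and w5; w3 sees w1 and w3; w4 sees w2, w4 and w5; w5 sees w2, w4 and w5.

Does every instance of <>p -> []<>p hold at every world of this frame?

Yes

The schema 5 characterises exactly the Euclidean frames.
Euclidean: yes — any two successors of a common world are S-related.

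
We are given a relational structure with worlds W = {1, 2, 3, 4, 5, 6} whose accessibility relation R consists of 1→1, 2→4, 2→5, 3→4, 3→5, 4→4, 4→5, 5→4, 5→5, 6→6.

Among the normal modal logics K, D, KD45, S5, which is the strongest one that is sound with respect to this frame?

KD45

Serial (axiom D): yes — every world has a successor (e.g. 1 R 1).
Euclidean (axiom 5): yes — any two successors of a common world are R-related.
Transitive (axiom 4): yes — every two-step R-path is closed by a direct edge.
Reflexive (axiom T): no — 2 is not related to itself.
So F validates K, D, KD45; S5 would additionally require R to be reflexive. The strongest is KD45.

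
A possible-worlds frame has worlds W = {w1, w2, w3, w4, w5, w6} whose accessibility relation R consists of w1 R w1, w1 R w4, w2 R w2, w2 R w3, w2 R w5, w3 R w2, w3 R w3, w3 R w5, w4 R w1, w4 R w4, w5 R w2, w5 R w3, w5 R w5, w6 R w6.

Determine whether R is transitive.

Transitive: yes — every two-step R-path is closed by a direct edge.

Yes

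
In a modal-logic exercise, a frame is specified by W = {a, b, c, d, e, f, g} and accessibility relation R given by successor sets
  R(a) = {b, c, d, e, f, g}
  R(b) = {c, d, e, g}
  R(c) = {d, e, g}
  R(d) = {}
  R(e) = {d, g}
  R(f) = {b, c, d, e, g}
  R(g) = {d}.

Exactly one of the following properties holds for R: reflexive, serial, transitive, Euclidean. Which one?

Reflexive: no — a is not related to itself.
Serial: no — d has no R-successor.
Transitive: yes — every two-step R-path is closed by a direct edge.
Euclidean: no — a R b and a R f, but not b R f.
Only transitive holds.

transitive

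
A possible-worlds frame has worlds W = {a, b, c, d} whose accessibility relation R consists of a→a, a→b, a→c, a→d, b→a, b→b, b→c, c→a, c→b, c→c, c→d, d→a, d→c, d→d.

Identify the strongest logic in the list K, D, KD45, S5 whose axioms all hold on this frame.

D

Serial (axiom D): yes — every world has a successor (e.g. a R a).
Euclidean (axiom 5): no — a R b and a R d, but not b R d.
Transitive (axiom 4): no — b R a and a R d, but not b R d.
Reflexive (axiom T): yes — every world is R-related to itself.
So F validates K, D; KD45 would additionally require R to be Euclidean and transitive. The strongest is D.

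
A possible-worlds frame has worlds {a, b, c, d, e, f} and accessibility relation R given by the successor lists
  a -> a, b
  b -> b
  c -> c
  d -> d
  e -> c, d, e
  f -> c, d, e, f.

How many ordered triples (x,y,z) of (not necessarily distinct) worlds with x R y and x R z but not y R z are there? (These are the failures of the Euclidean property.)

Enumerating: (a,b,a), (e,c,d), (e,c,e), (e,d,c), (e,d,e), (f,c,d), (f,c,e), (f,c,f), (f,d,c), (f,d,e), (f,d,f), (f,e,f).

12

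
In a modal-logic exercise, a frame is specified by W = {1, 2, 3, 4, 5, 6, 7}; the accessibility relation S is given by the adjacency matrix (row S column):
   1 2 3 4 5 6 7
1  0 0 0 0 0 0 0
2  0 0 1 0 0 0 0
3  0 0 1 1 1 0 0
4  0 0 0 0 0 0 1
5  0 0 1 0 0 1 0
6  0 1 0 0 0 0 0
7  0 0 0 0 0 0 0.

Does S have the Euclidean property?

No

Euclidean: no — 3 S 4 and 3 S 5, but not 4 S 5.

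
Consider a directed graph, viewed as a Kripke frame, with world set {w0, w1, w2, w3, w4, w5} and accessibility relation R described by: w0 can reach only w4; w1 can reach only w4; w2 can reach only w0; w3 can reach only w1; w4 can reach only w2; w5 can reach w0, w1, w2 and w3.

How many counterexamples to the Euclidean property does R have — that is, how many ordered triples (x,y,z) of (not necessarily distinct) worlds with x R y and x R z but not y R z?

Enumerating: (w0,w4,w4), (w1,w4,w4), (w2,w0,w0), (w3,w1,w1), (w4,w2,w2), (w5,w0,w0), (w5,w0,w1), (w5,w0,w2), (w5,w0,w3), (w5,w1,w0), (w5,w1,w1), (w5,w1,w2), … and 7 more.
Total: 19.

19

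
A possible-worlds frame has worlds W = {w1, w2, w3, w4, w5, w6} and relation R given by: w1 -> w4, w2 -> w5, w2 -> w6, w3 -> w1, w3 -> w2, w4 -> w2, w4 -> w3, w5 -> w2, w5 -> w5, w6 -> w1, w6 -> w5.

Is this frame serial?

Serial: yes — every world has a successor (e.g. w1 R w4).

Yes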